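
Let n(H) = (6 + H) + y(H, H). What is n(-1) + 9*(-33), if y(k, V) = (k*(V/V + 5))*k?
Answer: -286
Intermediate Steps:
y(k, V) = 6*k**2 (y(k, V) = (k*(1 + 5))*k = (k*6)*k = (6*k)*k = 6*k**2)
n(H) = 6 + H + 6*H**2 (n(H) = (6 + H) + 6*H**2 = 6 + H + 6*H**2)
n(-1) + 9*(-33) = (6 - 1 + 6*(-1)**2) + 9*(-33) = (6 - 1 + 6*1) - 297 = (6 - 1 + 6) - 297 = 11 - 297 = -286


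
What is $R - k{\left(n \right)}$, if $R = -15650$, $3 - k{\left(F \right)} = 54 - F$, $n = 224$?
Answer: $-15823$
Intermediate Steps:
$k{\left(F \right)} = -51 + F$ ($k{\left(F \right)} = 3 - \left(54 - F\right) = 3 + \left(-54 + F\right) = -51 + F$)
$R - k{\left(n \right)} = -15650 - \left(-51 + 224\right) = -15650 - 173 = -15823$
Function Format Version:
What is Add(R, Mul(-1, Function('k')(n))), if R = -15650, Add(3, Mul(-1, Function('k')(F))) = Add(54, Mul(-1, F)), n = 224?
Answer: -15823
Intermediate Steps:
Function('k')(F) = Add(-51, F) (Function('k')(F) = Add(3, Mul(-1, Add(54, Mul(-1, F)))) = Add(3, Add(-54, F)) = Add(-51, F))
Add(R, Mul(-1, Function('k')(n))) = Add(-15650, Mul(-1, Add(-51, 224))) = Add(-15650, Mul(-1, 173)) = Add(-15650, -173) = -15823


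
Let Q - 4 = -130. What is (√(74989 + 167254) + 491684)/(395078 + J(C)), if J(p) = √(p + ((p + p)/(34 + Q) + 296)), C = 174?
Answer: 4467831221096/3589992389209 - 491684*√246629/3589992389209 - √59744148847/3589992389209 + 9086794*√242243/3589992389209 ≈ 1.2457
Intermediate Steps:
Q = -126 (Q = 4 - 130 = -126)
J(p) = √(296 + 45*p/46) (J(p) = √(p + ((p + p)/(34 - 126) + 296)) = √(p + ((2*p)/(-92) + 296)) = √(p + ((2*p)*(-1/92) + 296)) = √(p + (-p/46 + 296)) = √(p + (296 - p/46)) = √(296 + 45*p/46))
(√(74989 + 167254) + 491684)/(395078 + J(C)) = (√(74989 + 167254) + 491684)/(395078 + √(626336 + 2070*174)/46) = (√242243 + 491684)/(395078 + √(626336 + 360180)/46) = (491684 + √242243)/(395078 + √986516/46) = (491684 + √242243)/(395078 + (2*√246629)/46) = (491684 + √242243)/(395078 + √246629/23)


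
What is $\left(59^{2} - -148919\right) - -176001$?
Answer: $328401$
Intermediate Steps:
$\left(59^{2} - -148919\right) - -176001 = \left(3481 + 148919\right) + 176001 = 152400 + 176001 = 328401$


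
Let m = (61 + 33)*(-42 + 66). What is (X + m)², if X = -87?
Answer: 4704561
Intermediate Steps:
m = 2256 (m = 94*24 = 2256)
(X + m)² = (-87 + 2256)² = 2169² = 4704561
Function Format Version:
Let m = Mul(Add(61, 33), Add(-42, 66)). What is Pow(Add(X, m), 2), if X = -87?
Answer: 4704561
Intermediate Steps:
m = 2256 (m = Mul(94, 24) = 2256)
Pow(Add(X, m), 2) = Pow(Add(-87, 2256), 2) = Pow(2169, 2) = 4704561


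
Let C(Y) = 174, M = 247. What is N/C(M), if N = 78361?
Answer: 78361/174 ≈ 450.35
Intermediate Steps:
N/C(M) = 78361/174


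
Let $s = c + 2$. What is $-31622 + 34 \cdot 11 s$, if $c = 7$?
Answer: $-28256$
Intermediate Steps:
$s = 9$ ($s = 7 + 2 = 9$)
$-31622 + 34 \cdot 11 s = -31622 + 34 \cdot 11 \cdot 9 = -31622 + 374 \cdot 9 = -31622 + 3366 = -28256$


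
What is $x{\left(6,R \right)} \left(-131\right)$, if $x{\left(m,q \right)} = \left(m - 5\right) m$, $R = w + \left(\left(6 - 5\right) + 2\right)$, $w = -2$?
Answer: $-786$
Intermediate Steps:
$R = 1$ ($R = -2 + \left(\left(6 - 5\right) + 2\right) = -2 + \left(1 + 2\right) = -2 + 3 = 1$)
$x{\left(m,q \right)} = m \left(-5 + m\right)$ ($x{\left(m,q \right)} = \left(-5 + m\right) m = m \left(-5 + m\right)$)
$x{\left(6,R \right)} \left(-131\right) = 6 \left(-5 + 6\right) \left(-131\right) = 6 \cdot 1 \left(-131\right) = 6 \left(-131\right) = -786$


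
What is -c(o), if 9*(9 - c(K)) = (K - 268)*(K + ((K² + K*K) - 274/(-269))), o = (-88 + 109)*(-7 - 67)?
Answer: -2366426477821/2421 ≈ -9.7746e+8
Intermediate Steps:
o = -1554 (o = 21*(-74) = -1554)
c(K) = 9 - (-268 + K)*(274/269 + K + 2*K²)/9 (c(K) = 9 - (K - 268)*(K + ((K² + K*K) - 274/(-269)))/9 = 9 - (-268 + K)*(K + ((K² + K²) - 274*(-1/269)))/9 = 9 - (-268 + K)*(K + (2*K² + 274/269))/9 = 9 - (-268 + K)*(K + (274/269 + 2*K²))/9 = 9 - (-268 + K)*(274/269 + K + 2*K²)/9)
-c(o) = -(95221/2421 - 2/9*(-1554)³ + (535/9)*(-1554)² + (71818/2421)*(-1554)) = -(95221/2421 - 2/9*(-3752779464) + (535/9)*2414916 - 37201724/807) = -(95221/2421 + 833950992 + 143553340 - 37201724/807) = -1*2366426477821/2421 = -2366426477821/2421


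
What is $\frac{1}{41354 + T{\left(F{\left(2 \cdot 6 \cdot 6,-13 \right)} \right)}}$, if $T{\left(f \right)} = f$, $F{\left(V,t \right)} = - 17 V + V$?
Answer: $\frac{1}{40202} \approx 2.4874 \cdot 10^{-5}$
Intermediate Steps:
$F{\left(V,t \right)} = - 16 V$
$\frac{1}{41354 + T{\left(F{\left(2 \cdot 6 \cdot 6,-13 \right)} \right)}} = \frac{1}{41354 - 16 \cdot 2 \cdot 6 \cdot 6} = \frac{1}{41354 - 16 \cdot 12 \cdot 6} = \frac{1}{41354 - 1152} = \frac{1}{40202}$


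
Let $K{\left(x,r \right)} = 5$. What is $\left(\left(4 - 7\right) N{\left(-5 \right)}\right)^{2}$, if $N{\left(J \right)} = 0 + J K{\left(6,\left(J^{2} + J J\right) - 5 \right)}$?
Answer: $5625$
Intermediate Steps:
$N{\left(J \right)} = 5 J$ ($N{\left(J \right)} = 0 + J 5 = 0 + 5 J = 5 J$)
$\left(\left(4 - 7\right) N{\left(-5 \right)}\right)^{2} = \left(\left(4 - 7\right) 5 \left(-5\right)\right)^{2} = \left(\left(-3\right) \left(-25\right)\right)^{2} = 75^{2} = 5625$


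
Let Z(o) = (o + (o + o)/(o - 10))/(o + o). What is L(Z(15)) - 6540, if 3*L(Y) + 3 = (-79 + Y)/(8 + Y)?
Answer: -6544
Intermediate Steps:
Z(o) = (o + 2*o/(-10 + o))/(2*o) (Z(o) = (o + (2*o)/(-10 + o))/((2*o)) = (o + 2*o/(-10 + o))*(1/(2*o)) = (o + 2*o/(-10 + o))/(2*o))
L(Y) = -1 + (-79 + Y)/(3*(8 + Y)) (L(Y) = -1 + ((-79 + Y)/(8 + Y))/3 = -1 + (-79 + Y)/(3*(8 + Y)))
L(Z(15)) - 6540 = (-103 - (-8 + 15)/(-10 + 15))/(3*(8 + (-8 + 15)/(2*(-10 + 15)))) - 6540 = (-103 - 7/5)/(3*(8 + (1/2)*7/5)) - 6540 = (-103 - 7/5)/(3*(8 + (1/2)*(1/5)*7)) - 6540 = (-103 - 2*7/10)/(3*(8 + 7/10)) - 6540 = (-103 - 7/5)/(3*(87/10)) - 6540 = (1/3)*(10/87)*(-522/5) - 6540 = -4 - 6540 = -6544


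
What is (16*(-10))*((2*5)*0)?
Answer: 0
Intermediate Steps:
(16*(-10))*((2*5)*0) = -1600*0 = -160*0 = 0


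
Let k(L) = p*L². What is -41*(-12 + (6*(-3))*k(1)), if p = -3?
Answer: -1722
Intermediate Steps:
k(L) = -3*L²
-41*(-12 + (6*(-3))*k(1)) = -41*(-12 + (6*(-3))*(-3*1²)) = -41*(-12 - (-54)) = -41*(-12 - 18*(-3)) = -41*(-12 + 54) = -41*42 = -1722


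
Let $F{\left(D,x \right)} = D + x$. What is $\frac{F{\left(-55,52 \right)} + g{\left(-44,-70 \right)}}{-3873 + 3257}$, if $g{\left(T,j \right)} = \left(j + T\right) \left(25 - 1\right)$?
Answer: $\frac{249}{56} \approx 4.4464$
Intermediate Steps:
$g{\left(T,j \right)} = 24 T + 24 j$ ($g{\left(T,j \right)} = \left(T + j\right) 24 = 24 T + 24 j$)
$\frac{F{\left(-55,52 \right)} + g{\left(-44,-70 \right)}}{-3873 + 3257} = \frac{\left(-55 + 52\right) + \left(24 \left(-44\right) + 24 \left(-70\right)\right)}{-3873 + 3257} = \frac{-3 - 2736}{-616} = \left(-3 - 2736\right) \left(- \frac{1}{616}\right) = \left(-2739\right) \left(- \frac{1}{616}\right) = \frac{249}{56}$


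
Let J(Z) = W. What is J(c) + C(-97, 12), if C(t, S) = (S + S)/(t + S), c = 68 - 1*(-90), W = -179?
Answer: -15239/85 ≈ -179.28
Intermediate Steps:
c = 158 (c = 68 + 90 = 158)
C(t, S) = 2*S/(S + t) (C(t, S) = (2*S)/(S + t) = 2*S/(S + t))
J(Z) = -179
J(c) + C(-97, 12) = -179 + 2*12/(12 - 97) = -179 + 2*12/(-85) = -179 + 2*12*(-1/85) = -179 - 24/85 = -15239/85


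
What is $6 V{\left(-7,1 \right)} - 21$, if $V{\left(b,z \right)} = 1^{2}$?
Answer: $-15$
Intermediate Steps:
$V{\left(b,z \right)} = 1$
$6 V{\left(-7,1 \right)} - 21 = 6 \cdot 1 - 21 = 6 - 21 = -15$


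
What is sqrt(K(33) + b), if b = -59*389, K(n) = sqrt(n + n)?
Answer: sqrt(-22951 + sqrt(66)) ≈ 151.47*I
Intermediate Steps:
K(n) = sqrt(2)*sqrt(n) (K(n) = sqrt(2*n) = sqrt(2)*sqrt(n))
b = -22951
sqrt(K(33) + b) = sqrt(sqrt(2)*sqrt(33) - 22951) = sqrt(sqrt(66) - 22951) = sqrt(-22951 + sqrt(66))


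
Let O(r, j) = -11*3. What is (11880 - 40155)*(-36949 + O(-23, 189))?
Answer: 1045666050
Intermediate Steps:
O(r, j) = -33
(11880 - 40155)*(-36949 + O(-23, 189)) = (11880 - 40155)*(-36949 - 33) = -28275*(-36982) = 1045666050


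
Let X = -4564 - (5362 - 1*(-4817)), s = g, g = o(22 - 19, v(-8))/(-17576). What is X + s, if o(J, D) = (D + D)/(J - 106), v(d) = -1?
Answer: -13344832853/905164 ≈ -14743.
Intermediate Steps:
o(J, D) = 2*D/(-106 + J) (o(J, D) = (2*D)/(-106 + J) = 2*D/(-106 + J))
g = -1/905164 (g = (2*(-1)/(-106 + (22 - 19)))/(-17576) = (2*(-1)/(-106 + 3))*(-1/17576) = (2*(-1)/(-103))*(-1/17576) = (2*(-1)*(-1/103))*(-1/17576) = (2/103)*(-1/17576) = -1/905164 ≈ -1.1048e-6)
s = -1/905164 ≈ -1.1048e-6
X = -14743 (X = -4564 - (5362 + 4817) = -4564 - 1*10179 = -4564 - 10179 = -14743)
X + s = -14743 - 1/905164 = -13344832853/905164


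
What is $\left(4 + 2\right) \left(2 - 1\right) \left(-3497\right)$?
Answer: $-20982$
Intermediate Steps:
$\left(4 + 2\right) \left(2 - 1\right) \left(-3497\right) = 6 \cdot 1 \left(-3497\right) = 6 \left(-3497\right) = -20982$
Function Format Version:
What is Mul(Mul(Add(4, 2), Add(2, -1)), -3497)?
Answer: -20982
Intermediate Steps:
Mul(Mul(Add(4, 2), Add(2, -1)), -3497) = Mul(Mul(6, 1), -3497) = Mul(6, -3497) = -20982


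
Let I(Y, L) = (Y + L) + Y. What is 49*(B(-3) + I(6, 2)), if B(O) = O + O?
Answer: 392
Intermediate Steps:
I(Y, L) = L + 2*Y (I(Y, L) = (L + Y) + Y = L + 2*Y)
B(O) = 2*O
49*(B(-3) + I(6, 2)) = 49*(2*(-3) + (2 + 2*6)) = 49*(-6 + (2 + 12)) = 49*(-6 + 14) = 49*8 = 392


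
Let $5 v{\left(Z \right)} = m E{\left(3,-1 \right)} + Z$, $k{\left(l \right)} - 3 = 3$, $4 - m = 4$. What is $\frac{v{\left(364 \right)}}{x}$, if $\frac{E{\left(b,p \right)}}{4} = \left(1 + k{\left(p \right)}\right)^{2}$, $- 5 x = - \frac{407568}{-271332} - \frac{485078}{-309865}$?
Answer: $- \frac{1275157067730}{10746176759} \approx -118.66$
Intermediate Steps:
$m = 0$ ($m = 4 - 4 = 0$)
$k{\left(l \right)} = 6$ ($k{\left(l \right)} = 3 + 3 = 6$)
$x = - \frac{21492353518}{35031787575}$ ($x = - \frac{- \frac{407568}{-271332} - \frac{485078}{-309865}}{5} = - \frac{\left(-407568\right) \left(- \frac{1}{271332}\right) - - \frac{485078}{309865}}{5} = - \frac{\frac{33964}{22611} + \frac{485078}{309865}}{5} = \left(- \frac{1}{5}\right) \frac{21492353518}{7006357515} = - \frac{21492353518}{35031787575} \approx -0.61351$)
$E{\left(b,p \right)} = 196$ ($E{\left(b,p \right)} = 4 \left(1 + 6\right)^{2} = 4 \cdot 7^{2} = 4 \cdot 49 = 196$)
$v{\left(Z \right)} = \frac{Z}{5}$ ($v{\left(Z \right)} = \frac{0 \cdot 196 + Z}{5} = \frac{0 + Z}{5} = \frac{Z}{5}$)
$\frac{v{\left(364 \right)}}{x} = \frac{\frac{1}{5} \cdot 364}{- \frac{21492353518}{35031787575}} = \frac{364}{5} \left(- \frac{35031787575}{21492353518}\right) = - \frac{1275157067730}{10746176759}$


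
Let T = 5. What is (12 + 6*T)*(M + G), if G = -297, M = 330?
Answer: 1386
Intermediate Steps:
(12 + 6*T)*(M + G) = (12 + 6*5)*(330 - 297) = (12 + 30)*33 = 42*33 = 1386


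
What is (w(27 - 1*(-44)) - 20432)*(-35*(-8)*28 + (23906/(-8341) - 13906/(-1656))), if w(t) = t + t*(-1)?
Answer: -276771714290500/1726587 ≈ -1.6030e+8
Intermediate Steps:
w(t) = 0 (w(t) = t - t = 0)
(w(27 - 1*(-44)) - 20432)*(-35*(-8)*28 + (23906/(-8341) - 13906/(-1656))) = (0 - 20432)*(-35*(-8)*28 + (23906/(-8341) - 13906/(-1656))) = -20432*(280*28 + (23906*(-1/8341) - 13906*(-1/1656))) = -20432*(7840 + (-23906/8341 + 6953/828)) = -20432*(7840 + 38200805/6906348) = -20432*54183969125/6906348 = -276771714290500/1726587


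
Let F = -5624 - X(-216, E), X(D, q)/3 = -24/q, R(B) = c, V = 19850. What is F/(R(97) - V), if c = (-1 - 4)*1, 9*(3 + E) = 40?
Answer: 72464/258115 ≈ 0.28074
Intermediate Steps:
E = 13/9 (E = -3 + (⅑)*40 = -3 + 40/9 = 13/9 ≈ 1.4444)
c = -5 (c = -5*1 = -5)
R(B) = -5
X(D, q) = -72/q (X(D, q) = 3*(-24/q) = -72/q)
F = -72464/13 (F = -5624 - (-72)/13/9 = -5624 - (-72)*9/13 = -5624 - 1*(-648/13) = -5624 + 648/13 = -72464/13 ≈ -5574.2)
F/(R(97) - V) = -72464/(13*(-5 - 1*19850)) = -72464/(13*(-5 - 19850)) = -72464/13/(-19855) = -72464/13*(-1/19855) = 72464/258115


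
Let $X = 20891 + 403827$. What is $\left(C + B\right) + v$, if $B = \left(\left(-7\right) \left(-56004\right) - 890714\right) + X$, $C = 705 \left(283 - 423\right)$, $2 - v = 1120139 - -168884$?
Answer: $-1461689$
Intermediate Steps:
$v = -1289021$ ($v = 2 - \left(1120139 - -168884\right) = 2 - \left(1120139 + 168884\right) = 2 - 1289023 = -1289021$)
$X = 424718$
$C = -98700$ ($C = 705 \left(-140\right) = -98700$)
$B = -73968$ ($B = \left(\left(-7\right) \left(-56004\right) - 890714\right) + 424718 = \left(392028 - 890714\right) + 424718 = -498686 + 424718 = -73968$)
$\left(C + B\right) + v = \left(-98700 - 73968\right) - 1289021 = -172668 - 1289021 = -1461689$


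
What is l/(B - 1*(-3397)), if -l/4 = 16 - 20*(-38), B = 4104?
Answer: -3104/7501 ≈ -0.41381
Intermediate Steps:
l = -3104 (l = -4*(16 - 20*(-38)) = -4*(16 + 760) = -4*776 = -3104)
l/(B - 1*(-3397)) = -3104/(4104 - 1*(-3397)) = -3104/(4104 + 3397) = -3104/7501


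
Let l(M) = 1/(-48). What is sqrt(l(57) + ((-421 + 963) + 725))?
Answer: sqrt(182445)/12 ≈ 35.595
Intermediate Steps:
l(M) = -1/48
sqrt(l(57) + ((-421 + 963) + 725)) = sqrt(-1/48 + ((-421 + 963) + 725)) = sqrt(-1/48 + (542 + 725)) = sqrt(-1/48 + 1267) = sqrt(60815/48) = sqrt(182445)/12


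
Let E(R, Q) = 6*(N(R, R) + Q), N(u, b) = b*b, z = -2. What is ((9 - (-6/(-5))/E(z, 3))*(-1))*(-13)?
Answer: 4082/35 ≈ 116.63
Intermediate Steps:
N(u, b) = b**2
E(R, Q) = 6*Q + 6*R**2 (E(R, Q) = 6*(R**2 + Q) = 6*(Q + R**2) = 6*Q + 6*R**2)
((9 - (-6/(-5))/E(z, 3))*(-1))*(-13) = ((9 - (-6/(-5))/(6*3 + 6*(-2)**2))*(-1))*(-13) = ((9 - (-6*(-1/5))/(18 + 6*4))*(-1))*(-13) = ((9 - 6/(5*(18 + 24)))*(-1))*(-13) = ((9 - 6/(5*42))*(-1))*(-13) = ((9 - 1*1/35)*(-1))*(-13) = ((9 - 1/35)*(-1))*(-13) = ((314/35)*(-1))*(-13) = -314/35*(-13) = 4082/35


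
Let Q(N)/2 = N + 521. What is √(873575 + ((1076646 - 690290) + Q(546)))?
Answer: √1262065 ≈ 1123.4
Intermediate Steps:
Q(N) = 1042 + 2*N (Q(N) = 2*(N + 521) = 2*(521 + N) = 1042 + 2*N)
√(873575 + ((1076646 - 690290) + Q(546))) = √(873575 + ((1076646 - 690290) + (1042 + 2*546))) = √(873575 + (386356 + (1042 + 1092))) = √(873575 + (386356 + 2134)) = √(873575 + 388490) = √1262065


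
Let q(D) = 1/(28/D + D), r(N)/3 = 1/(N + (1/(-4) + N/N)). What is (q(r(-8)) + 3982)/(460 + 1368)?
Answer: 23585299/10827244 ≈ 2.1783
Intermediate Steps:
r(N) = 3/(3/4 + N) (r(N) = 3/(N + (1/(-4) + N/N)) = 3/(N + (1*(-1/4) + 1)) = 3/(N + (-1/4 + 1)) = 3/(N + 3/4) = 3/(3/4 + N))
q(D) = 1/(D + 28/D)
(q(r(-8)) + 3982)/(460 + 1368) = ((12/(3 + 4*(-8)))/(28 + (12/(3 + 4*(-8)))**2) + 3982)/(460 + 1368) = ((12/(3 - 32))/(28 + (12/(3 - 32))**2) + 3982)/1828 = ((12/(-29))/(28 + (12/(-29))**2) + 3982)*(1/1828) = ((12*(-1/29))/(28 + (12*(-1/29))**2) + 3982)*(1/1828) = (-12/(29*(28 + (-12/29)**2)) + 3982)*(1/1828) = (-12/(29*(28 + 144/841)) + 3982)*(1/1828) = (-12/(29*23692/841) + 3982)*(1/1828) = (-12/29*841/23692 + 3982)*(1/1828) = (-87/5923 + 3982)*(1/1828) = (23585299/5923)*(1/1828) = 23585299/10827244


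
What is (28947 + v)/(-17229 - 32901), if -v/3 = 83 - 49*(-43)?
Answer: -7459/16710 ≈ -0.44638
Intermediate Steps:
v = -6570 (v = -3*(83 - 49*(-43)) = -3*(83 + 2107) = -3*2190 = -6570)
(28947 + v)/(-17229 - 32901) = (28947 - 6570)/(-17229 - 32901) = 22377/(-50130) = 22377*(-1/50130) = -7459/16710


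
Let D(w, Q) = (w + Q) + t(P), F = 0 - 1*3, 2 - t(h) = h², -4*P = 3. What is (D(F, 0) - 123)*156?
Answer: -77727/4 ≈ -19432.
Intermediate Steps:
P = -¾ (P = -¼*3 = -¾ ≈ -0.75000)
t(h) = 2 - h²
F = -3 (F = 0 - 3 = -3)
D(w, Q) = 23/16 + Q + w (D(w, Q) = (w + Q) + (2 - (-¾)²) = (Q + w) + (2 - 1*9/16) = (Q + w) + (2 - 9/16) = (Q + w) + 23/16 = 23/16 + Q + w)
(D(F, 0) - 123)*156 = ((23/16 + 0 - 3) - 123)*156 = (-25/16 - 123)*156 = -1993/16*156 = -77727/4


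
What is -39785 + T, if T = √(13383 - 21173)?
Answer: -39785 + I*√7790 ≈ -39785.0 + 88.261*I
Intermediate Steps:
T = I*√7790 (T = √(-7790) = I*√7790 ≈ 88.261*I)
-39785 + T = -39785 + I*√7790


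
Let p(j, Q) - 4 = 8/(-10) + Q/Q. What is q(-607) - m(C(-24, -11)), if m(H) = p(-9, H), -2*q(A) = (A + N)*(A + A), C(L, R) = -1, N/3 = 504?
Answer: 2746654/5 ≈ 5.4933e+5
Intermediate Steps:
N = 1512 (N = 3*504 = 1512)
p(j, Q) = 21/5 (p(j, Q) = 4 + (8/(-10) + Q/Q) = 4 + (8*(-⅒) + 1) = 4 + (-⅘ + 1) = 4 + ⅕ = 21/5)
q(A) = -A*(1512 + A) (q(A) = -(A + 1512)*(A + A)/2 = -(1512 + A)*2*A/2 = -A*(1512 + A))
m(H) = 21/5
q(-607) - m(C(-24, -11)) = -1*(-607)*(1512 - 607) - 1*21/5 = -1*(-607)*905 - 21/5 = 549335 - 21/5 = 2746654/5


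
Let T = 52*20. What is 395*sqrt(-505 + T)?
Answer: 395*sqrt(535) ≈ 9136.4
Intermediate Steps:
T = 1040
395*sqrt(-505 + T) = 395*sqrt(-505 + 1040) = 395*sqrt(535)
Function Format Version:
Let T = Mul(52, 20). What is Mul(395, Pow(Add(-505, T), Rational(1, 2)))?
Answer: Mul(395, Pow(535, Rational(1, 2))) ≈ 9136.4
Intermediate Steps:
T = 1040
Mul(395, Pow(Add(-505, T), Rational(1, 2))) = Mul(395, Pow(Add(-505, 1040), Rational(1, 2))) = Mul(395, Pow(535, Rational(1, 2)))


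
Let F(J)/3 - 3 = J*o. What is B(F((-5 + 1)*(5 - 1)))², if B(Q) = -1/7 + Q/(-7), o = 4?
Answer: 676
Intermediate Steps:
F(J) = 9 + 12*J (F(J) = 9 + 3*(J*4) = 9 + 3*(4*J) = 9 + 12*J)
B(Q) = -⅐ - Q/7 (B(Q) = -1*⅐ + Q*(-⅐) = -⅐ - Q/7)
B(F((-5 + 1)*(5 - 1)))² = (-⅐ - (9 + 12*((-5 + 1)*(5 - 1)))/7)² = (-⅐ - (9 + 12*(-4*4))/7)² = (-⅐ - (9 + 12*(-16))/7)² = (-⅐ - (9 - 192)/7)² = (-⅐ - ⅐*(-183))² = (-⅐ + 183/7)² = 26² = 676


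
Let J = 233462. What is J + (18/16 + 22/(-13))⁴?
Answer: 27311764030833/116985856 ≈ 2.3346e+5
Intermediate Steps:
J + (18/16 + 22/(-13))⁴ = 233462 + (18/16 + 22/(-13))⁴ = 233462 + (18*(1/16) + 22*(-1/13))⁴ = 233462 + (9/8 - 22/13)⁴ = 233462 + (-59/104)⁴ = 233462 + 12117361/116985856 = 27311764030833/116985856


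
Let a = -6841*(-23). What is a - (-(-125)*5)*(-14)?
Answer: 166093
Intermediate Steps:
a = 157343
a - (-(-125)*5)*(-14) = 157343 - (-(-125)*5)*(-14) = 157343 - (-25*(-25))*(-14) = 157343 - 625*(-14) = 157343 - 1*(-8750) = 157343 + 8750 = 166093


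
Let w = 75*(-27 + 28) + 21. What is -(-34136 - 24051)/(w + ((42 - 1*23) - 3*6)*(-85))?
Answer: 58187/11 ≈ 5289.7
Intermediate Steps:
w = 96 (w = 75*1 + 21 = 75 + 21 = 96)
-(-34136 - 24051)/(w + ((42 - 1*23) - 3*6)*(-85)) = -(-34136 - 24051)/(96 + ((42 - 1*23) - 3*6)*(-85)) = -(-58187)/(96 + ((42 - 23) - 18)*(-85)) = -(-58187)/(96 + (19 - 18)*(-85)) = -(-58187)/(96 + 1*(-85)) = -(-58187)/(96 - 85) = -(-58187)/11 = -1*(-58187/11) = 58187/11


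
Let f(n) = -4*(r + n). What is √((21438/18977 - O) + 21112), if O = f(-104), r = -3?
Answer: √7449263954762/18977 ≈ 143.82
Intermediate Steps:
f(n) = 12 - 4*n (f(n) = -4*(-3 + n) = 12 - 4*n)
O = 428 (O = 12 - 4*(-104) = 12 + 416 = 428)
√((21438/18977 - O) + 21112) = √((21438/18977 - 1*428) + 21112) = √((21438*(1/18977) - 428) + 21112) = √((21438/18977 - 428) + 21112) = √(-8100718/18977 + 21112) = √(392541706/18977) = √7449263954762/18977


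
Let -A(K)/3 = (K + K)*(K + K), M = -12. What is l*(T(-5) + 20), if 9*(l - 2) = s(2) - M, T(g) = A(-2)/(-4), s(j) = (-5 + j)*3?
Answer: 224/3 ≈ 74.667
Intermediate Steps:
A(K) = -12*K**2 (A(K) = -3*(K + K)*(K + K) = -3*2*K*2*K = -12*K**2)
s(j) = -15 + 3*j
T(g) = 12 (T(g) = -12*(-2)**2/(-4) = -12*4*(-1/4) = -48*(-1/4) = 12)
l = 7/3 (l = 2 + ((-15 + 3*2) - 1*(-12))/9 = 2 + ((-15 + 6) + 12)/9 = 2 + (-9 + 12)/9 = 2 + (1/9)*3 = 2 + 1/3 = 7/3 ≈ 2.3333)
l*(T(-5) + 20) = 7*(12 + 20)/3 = (7/3)*32 = 224/3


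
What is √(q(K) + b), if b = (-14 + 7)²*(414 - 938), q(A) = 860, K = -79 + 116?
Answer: 4*I*√1551 ≈ 157.53*I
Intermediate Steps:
K = 37
b = -25676 (b = (-7)²*(-524) = 49*(-524) = -25676)
√(q(K) + b) = √(860 - 25676) = √(-24816) = 4*I*√1551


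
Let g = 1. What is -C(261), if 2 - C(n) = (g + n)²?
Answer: 68642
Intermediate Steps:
C(n) = 2 - (1 + n)²
-C(261) = -(2 - (1 + 261)²) = -(2 - 1*262²) = -(2 - 1*68644) = -(2 - 68644) = -1*(-68642) = 68642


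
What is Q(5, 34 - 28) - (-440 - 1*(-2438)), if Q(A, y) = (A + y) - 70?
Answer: -2057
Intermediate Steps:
Q(A, y) = -70 + A + y
Q(5, 34 - 28) - (-440 - 1*(-2438)) = (-70 + 5 + (34 - 28)) - (-440 - 1*(-2438)) = (-70 + 5 + 6) - (-440 + 2438) = -59 - 1*1998 = -59 - 1998 = -2057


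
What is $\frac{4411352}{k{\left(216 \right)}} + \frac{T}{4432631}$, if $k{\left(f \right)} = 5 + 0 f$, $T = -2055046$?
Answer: $\frac{2793412193126}{3166165} \approx 8.8227 \cdot 10^{5}$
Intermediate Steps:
$k{\left(f \right)} = 5$ ($k{\left(f \right)} = 5 + 0 = 5$)
$\frac{4411352}{k{\left(216 \right)}} + \frac{T}{4432631} = \frac{4411352}{5} - \frac{2055046}{4432631} = 4411352 \cdot \frac{1}{5} - \frac{293578}{633233} = \frac{4411352}{5} - \frac{293578}{633233} = \frac{2793412193126}{3166165}$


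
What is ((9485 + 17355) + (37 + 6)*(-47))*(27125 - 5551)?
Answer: 535445106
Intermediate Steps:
((9485 + 17355) + (37 + 6)*(-47))*(27125 - 5551) = (26840 + 43*(-47))*21574 = (26840 - 2021)*21574 = 24819*21574 = 535445106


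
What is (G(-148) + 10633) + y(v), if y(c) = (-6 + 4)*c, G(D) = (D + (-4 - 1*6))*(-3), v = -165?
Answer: 11437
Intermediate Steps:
G(D) = 30 - 3*D (G(D) = (D + (-4 - 6))*(-3) = (D - 10)*(-3) = (-10 + D)*(-3) = 30 - 3*D)
y(c) = -2*c
(G(-148) + 10633) + y(v) = ((30 - 3*(-148)) + 10633) - 2*(-165) = ((30 + 444) + 10633) + 330 = (474 + 10633) + 330 = 11107 + 330 = 11437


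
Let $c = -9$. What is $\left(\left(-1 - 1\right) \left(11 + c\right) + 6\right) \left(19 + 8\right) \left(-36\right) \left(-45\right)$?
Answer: $87480$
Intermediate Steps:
$\left(\left(-1 - 1\right) \left(11 + c\right) + 6\right) \left(19 + 8\right) \left(-36\right) \left(-45\right) = \left(\left(-1 - 1\right) \left(11 - 9\right) + 6\right) \left(19 + 8\right) \left(-36\right) \left(-45\right) = \left(\left(-2\right) 2 + 6\right) 27 \left(-36\right) \left(-45\right) = \left(-4 + 6\right) 27 \left(-36\right) \left(-45\right) = 2 \cdot 27 \left(-36\right) \left(-45\right) = 54 \left(-36\right) \left(-45\right) = \left(-1944\right) \left(-45\right) = 87480$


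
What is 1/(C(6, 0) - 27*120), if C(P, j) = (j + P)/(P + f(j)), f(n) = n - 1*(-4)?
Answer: -5/16197 ≈ -0.00030870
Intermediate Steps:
f(n) = 4 + n (f(n) = n + 4 = 4 + n)
C(P, j) = (P + j)/(4 + P + j) (C(P, j) = (j + P)/(P + (4 + j)) = (P + j)/(4 + P + j))
1/(C(6, 0) - 27*120) = 1/((6 + 0)/(4 + 6 + 0) - 27*120) = 1/(6/10 - 3240) = 1/((⅒)*6 - 3240) = 1/(⅗ - 3240) = 1/(-16197/5) = -5/16197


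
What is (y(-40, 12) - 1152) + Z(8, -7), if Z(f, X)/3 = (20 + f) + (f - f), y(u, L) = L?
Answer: -1056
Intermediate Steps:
Z(f, X) = 60 + 3*f (Z(f, X) = 3*((20 + f) + (f - f)) = 3*((20 + f) + 0) = 3*(20 + f) = 60 + 3*f)
(y(-40, 12) - 1152) + Z(8, -7) = (12 - 1152) + (60 + 3*8) = -1140 + (60 + 24) = -1140 + 84 = -1056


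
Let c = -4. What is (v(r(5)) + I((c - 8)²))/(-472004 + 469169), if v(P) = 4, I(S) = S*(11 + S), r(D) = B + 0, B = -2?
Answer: -22324/2835 ≈ -7.8744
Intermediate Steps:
r(D) = -2 (r(D) = -2 + 0 = -2)
(v(r(5)) + I((c - 8)²))/(-472004 + 469169) = (4 + (-4 - 8)²*(11 + (-4 - 8)²))/(-472004 + 469169) = (4 + (-12)²*(11 + (-12)²))/(-2835) = (4 + 144*(11 + 144))*(-1/2835) = (4 + 144*155)*(-1/2835) = (4 + 22320)*(-1/2835) = 22324*(-1/2835) = -22324/2835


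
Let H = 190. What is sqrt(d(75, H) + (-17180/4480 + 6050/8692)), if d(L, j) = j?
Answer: sqrt(2767035230806)/121688 ≈ 13.670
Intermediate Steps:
sqrt(d(75, H) + (-17180/4480 + 6050/8692)) = sqrt(190 + (-17180/4480 + 6050/8692)) = sqrt(190 + (-17180*1/4480 + 6050*(1/8692))) = sqrt(190 + (-859/224 + 3025/4346)) = sqrt(190 - 1527807/486752) = sqrt(90955073/486752) = sqrt(2767035230806)/121688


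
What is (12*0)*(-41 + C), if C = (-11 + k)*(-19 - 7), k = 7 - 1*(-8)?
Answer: 0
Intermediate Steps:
k = 15 (k = 7 + 8 = 15)
C = -104 (C = (-11 + 15)*(-19 - 7) = 4*(-26) = -104)
(12*0)*(-41 + C) = (12*0)*(-41 - 104) = 0*(-145) = 0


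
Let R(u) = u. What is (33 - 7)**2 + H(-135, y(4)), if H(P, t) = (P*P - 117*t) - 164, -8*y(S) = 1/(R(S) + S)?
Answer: 1199285/64 ≈ 18739.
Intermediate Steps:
y(S) = -1/(16*S) (y(S) = -1/(8*(S + S)) = -1/(2*S)/8 = -1/(16*S))
H(P, t) = -164 + P**2 - 117*t (H(P, t) = (P**2 - 117*t) - 164 = -164 + P**2 - 117*t)
(33 - 7)**2 + H(-135, y(4)) = (33 - 7)**2 + (-164 + (-135)**2 - (-117)/(16*4)) = 26**2 + (-164 + 18225 - (-117)/(16*4)) = 676 + (-164 + 18225 - 117*(-1/64)) = 676 + (-164 + 18225 + 117/64) = 676 + 1156021/64 = 1199285/64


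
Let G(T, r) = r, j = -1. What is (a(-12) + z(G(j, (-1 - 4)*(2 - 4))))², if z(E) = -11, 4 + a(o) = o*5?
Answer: 5625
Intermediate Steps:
a(o) = -4 + 5*o (a(o) = -4 + o*5 = -4 + 5*o)
(a(-12) + z(G(j, (-1 - 4)*(2 - 4))))² = ((-4 + 5*(-12)) - 11)² = ((-4 - 60) - 11)² = (-64 - 11)² = (-75)² = 5625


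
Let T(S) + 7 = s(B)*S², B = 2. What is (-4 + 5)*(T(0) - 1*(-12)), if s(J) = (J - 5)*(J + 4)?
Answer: 5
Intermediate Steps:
s(J) = (-5 + J)*(4 + J)
T(S) = -7 - 18*S² (T(S) = -7 + (-20 + 2² - 1*2)*S² = -7 + (-20 + 4 - 2)*S² = -7 - 18*S²)
(-4 + 5)*(T(0) - 1*(-12)) = (-4 + 5)*((-7 - 18*0²) - 1*(-12)) = 1*((-7 - 18*0) + 12) = 1*((-7 + 0) + 12) = 1*(-7 + 12) = 1*5 = 5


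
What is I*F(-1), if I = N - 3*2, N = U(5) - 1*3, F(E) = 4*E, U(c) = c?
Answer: 16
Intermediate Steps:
N = 2 (N = 5 - 1*3 = 5 - 3 = 2)
I = -4 (I = 2 - 3*2 = 2 - 6 = -4)
I*F(-1) = -16*(-1) = -4*(-4) = 16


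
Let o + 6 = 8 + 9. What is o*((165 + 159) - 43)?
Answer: 3091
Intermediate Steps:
o = 11 (o = -6 + (8 + 9) = -6 + 17 = 11)
o*((165 + 159) - 43) = 11*((165 + 159) - 43) = 11*(324 - 43) = 11*281 = 3091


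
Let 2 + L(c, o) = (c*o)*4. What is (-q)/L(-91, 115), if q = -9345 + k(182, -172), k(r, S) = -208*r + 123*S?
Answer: -68357/41862 ≈ -1.6329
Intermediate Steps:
L(c, o) = -2 + 4*c*o (L(c, o) = -2 + (c*o)*4 = -2 + 4*c*o)
q = -68357 (q = -9345 + (-208*182 + 123*(-172)) = -9345 + (-37856 - 21156) = -9345 - 59012 = -68357)
(-q)/L(-91, 115) = (-1*(-68357))/(-2 + 4*(-91)*115) = 68357/(-2 - 41860) = 68357/(-41862) = 68357*(-1/41862) = -68357/41862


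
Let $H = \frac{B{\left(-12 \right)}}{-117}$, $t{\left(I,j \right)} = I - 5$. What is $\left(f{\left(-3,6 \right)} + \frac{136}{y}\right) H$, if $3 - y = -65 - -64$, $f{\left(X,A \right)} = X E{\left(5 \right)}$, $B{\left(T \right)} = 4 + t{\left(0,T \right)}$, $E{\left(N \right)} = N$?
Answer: $\frac{19}{117} \approx 0.16239$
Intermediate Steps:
$t{\left(I,j \right)} = -5 + I$
$B{\left(T \right)} = -1$ ($B{\left(T \right)} = 4 + \left(-5 + 0\right) = 4 - 5 = -1$)
$f{\left(X,A \right)} = 5 X$ ($f{\left(X,A \right)} = X 5 = 5 X$)
$y = 4$ ($y = 3 - \left(-65 - -64\right) = 3 - \left(-65 + 64\right) = 3 - -1 = 3 + 1 = 4$)
$H = \frac{1}{117}$ ($H = - \frac{1}{-117} = \left(-1\right) \left(- \frac{1}{117}\right) = \frac{1}{117} \approx 0.008547$)
$\left(f{\left(-3,6 \right)} + \frac{136}{y}\right) H = \left(5 \left(-3\right) + \frac{136}{4}\right) \frac{1}{117} = \left(-15 + 136 \cdot \frac{1}{4}\right) \frac{1}{117} = \left(-15 + 34\right) \frac{1}{117} = 19 \cdot \frac{1}{117} = \frac{19}{117}$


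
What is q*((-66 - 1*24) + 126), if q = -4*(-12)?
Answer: 1728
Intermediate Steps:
q = 48
q*((-66 - 1*24) + 126) = 48*((-66 - 1*24) + 126) = 48*((-66 - 24) + 126) = 48*(-90 + 126) = 48*36 = 1728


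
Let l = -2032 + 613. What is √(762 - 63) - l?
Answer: 1419 + √699 ≈ 1445.4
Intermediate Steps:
l = -1419
√(762 - 63) - l = √(762 - 63) - 1*(-1419) = √699 + 1419 = 1419 + √699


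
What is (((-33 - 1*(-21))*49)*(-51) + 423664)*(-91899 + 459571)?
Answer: 166795138144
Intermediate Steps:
(((-33 - 1*(-21))*49)*(-51) + 423664)*(-91899 + 459571) = (((-33 + 21)*49)*(-51) + 423664)*367672 = (-12*49*(-51) + 423664)*367672 = (-588*(-51) + 423664)*367672 = (29988 + 423664)*367672 = 453652*367672 = 166795138144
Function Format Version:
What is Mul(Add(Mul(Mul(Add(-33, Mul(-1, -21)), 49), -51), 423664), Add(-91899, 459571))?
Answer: 166795138144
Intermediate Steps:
Mul(Add(Mul(Mul(Add(-33, Mul(-1, -21)), 49), -51), 423664), Add(-91899, 459571)) = Mul(Add(Mul(Mul(Add(-33, 21), 49), -51), 423664), 367672) = Mul(Add(Mul(Mul(-12, 49), -51), 423664), 367672) = Mul(Add(Mul(-588, -51), 423664), 367672) = Mul(Add(29988, 423664), 367672) = Mul(453652, 367672) = 166795138144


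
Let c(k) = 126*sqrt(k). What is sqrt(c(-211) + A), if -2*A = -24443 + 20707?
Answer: sqrt(1868 + 126*I*sqrt(211)) ≈ 47.346 + 19.329*I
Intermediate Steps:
A = 1868 (A = -(-24443 + 20707)/2 = -1/2*(-3736) = 1868)
sqrt(c(-211) + A) = sqrt(126*sqrt(-211) + 1868) = sqrt(126*(I*sqrt(211)) + 1868) = sqrt(126*I*sqrt(211) + 1868) = sqrt(1868 + 126*I*sqrt(211))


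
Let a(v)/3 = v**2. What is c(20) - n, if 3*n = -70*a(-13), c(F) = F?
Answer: 11850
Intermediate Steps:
a(v) = 3*v**2
n = -11830 (n = (-210*(-13)**2)/3 = (-210*169)/3 = (-70*507)/3 = (1/3)*(-35490) = -11830)
c(20) - n = 20 - 1*(-11830) = 20 + 11830 = 11850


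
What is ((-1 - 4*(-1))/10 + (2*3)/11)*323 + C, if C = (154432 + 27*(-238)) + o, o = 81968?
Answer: 25327179/110 ≈ 2.3025e+5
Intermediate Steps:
C = 229974 (C = (154432 + 27*(-238)) + 81968 = (154432 - 6426) + 81968 = 148006 + 81968 = 229974)
((-1 - 4*(-1))/10 + (2*3)/11)*323 + C = ((-1 - 4*(-1))/10 + (2*3)/11)*323 + 229974 = ((-1 + 4)*(⅒) + 6*(1/11))*323 + 229974 = (3*(⅒) + 6/11)*323 + 229974 = (3/10 + 6/11)*323 + 229974 = (93/110)*323 + 229974 = 30039/110 + 229974 = 25327179/110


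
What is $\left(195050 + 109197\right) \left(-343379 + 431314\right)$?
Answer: $26753959945$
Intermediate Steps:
$\left(195050 + 109197\right) \left(-343379 + 431314\right) = 304247 \cdot 87935 = 26753959945$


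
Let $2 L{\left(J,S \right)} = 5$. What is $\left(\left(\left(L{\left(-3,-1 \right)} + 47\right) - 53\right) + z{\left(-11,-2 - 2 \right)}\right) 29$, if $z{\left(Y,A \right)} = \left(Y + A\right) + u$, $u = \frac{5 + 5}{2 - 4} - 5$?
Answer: $- \frac{1653}{2} \approx -826.5$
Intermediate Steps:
$L{\left(J,S \right)} = \frac{5}{2}$ ($L{\left(J,S \right)} = \frac{1}{2} \cdot 5 = \frac{5}{2}$)
$u = -10$ ($u = \frac{10}{-2} - 5 = 10 \left(- \frac{1}{2}\right) - 5 = -5 - 5 = -10$)
$z{\left(Y,A \right)} = -10 + A + Y$ ($z{\left(Y,A \right)} = \left(Y + A\right) - 10 = \left(A + Y\right) - 10 = -10 + A + Y$)
$\left(\left(\left(L{\left(-3,-1 \right)} + 47\right) - 53\right) + z{\left(-11,-2 - 2 \right)}\right) 29 = \left(\left(\left(\frac{5}{2} + 47\right) - 53\right) - 25\right) 29 = \left(\left(\frac{99}{2} - 53\right) - 25\right) 29 = \left(- \frac{7}{2} - 25\right) 29 = \left(- \frac{57}{2}\right) 29 = - \frac{1653}{2}$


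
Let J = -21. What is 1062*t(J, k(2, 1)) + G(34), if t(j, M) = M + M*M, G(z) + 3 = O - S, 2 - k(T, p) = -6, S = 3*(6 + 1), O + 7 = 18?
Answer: 76451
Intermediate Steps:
O = 11 (O = -7 + 18 = 11)
S = 21 (S = 3*7 = 21)
k(T, p) = 8 (k(T, p) = 2 - 1*(-6) = 2 + 6 = 8)
G(z) = -13 (G(z) = -3 + (11 - 1*21) = -3 + (11 - 21) = -3 - 10 = -13)
t(j, M) = M + M²
1062*t(J, k(2, 1)) + G(34) = 1062*(8*(1 + 8)) - 13 = 1062*(8*9) - 13 = 1062*72 - 13 = 76464 - 13 = 76451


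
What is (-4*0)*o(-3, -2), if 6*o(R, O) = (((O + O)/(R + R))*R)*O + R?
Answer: 0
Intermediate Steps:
o(R, O) = R/6 + O²/6 (o(R, O) = ((((O + O)/(R + R))*R)*O + R)/6 = ((((2*O)/((2*R)))*R)*O + R)/6 = ((((2*O)*(1/(2*R)))*R)*O + R)/6 = (((O/R)*R)*O + R)/6 = (O*O + R)/6 = (O² + R)/6 = (R + O²)/6 = R/6 + O²/6)
(-4*0)*o(-3, -2) = (-4*0)*((⅙)*(-3) + (⅙)*(-2)²) = 0*(-½ + (⅙)*4) = 0*(-½ + ⅔) = 0*(⅙) = 0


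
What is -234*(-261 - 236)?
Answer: 116298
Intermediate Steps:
-234*(-261 - 236) = -234*(-497) = 116298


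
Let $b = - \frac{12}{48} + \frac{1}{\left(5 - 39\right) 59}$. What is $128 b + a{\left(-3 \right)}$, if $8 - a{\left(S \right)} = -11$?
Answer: $- \frac{13103}{1003} \approx -13.064$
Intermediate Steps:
$a{\left(S \right)} = 19$ ($a{\left(S \right)} = 8 - -11 = 8 + 11 = 19$)
$b = - \frac{1005}{4012}$ ($b = \left(-12\right) \frac{1}{48} + \frac{1}{-34} \cdot \frac{1}{59} = - \frac{1}{4} - \frac{1}{2006} = - \frac{1005}{4012} \approx -0.2505$)
$128 b + a{\left(-3 \right)} = 128 \left(- \frac{1005}{4012}\right) + 19 = - \frac{32160}{1003} + 19 = - \frac{13103}{1003}$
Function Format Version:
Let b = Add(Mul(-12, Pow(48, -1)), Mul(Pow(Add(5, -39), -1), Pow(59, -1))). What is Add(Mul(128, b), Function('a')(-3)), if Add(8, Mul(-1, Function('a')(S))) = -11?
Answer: Rational(-13103, 1003) ≈ -13.064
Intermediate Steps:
Function('a')(S) = 19 (Function('a')(S) = Add(8, Mul(-1, -11)) = Add(8, 11) = 19)
b = Rational(-1005, 4012) (b = Add(Mul(-12, Rational(1, 48)), Mul(Pow(-34, -1), Rational(1, 59))) = Add(Rational(-1, 4), Mul(Rational(-1, 34), Rational(1, 59))) = Add(Rational(-1, 4), Rational(-1, 2006)) = Rational(-1005, 4012) ≈ -0.25050)
Add(Mul(128, b), Function('a')(-3)) = Add(Mul(128, Rational(-1005, 4012)), 19) = Add(Rational(-32160, 1003), 19) = Rational(-13103, 1003)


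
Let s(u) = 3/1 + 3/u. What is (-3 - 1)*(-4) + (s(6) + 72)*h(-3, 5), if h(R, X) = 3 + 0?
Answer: 485/2 ≈ 242.50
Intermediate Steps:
h(R, X) = 3
s(u) = 3 + 3/u (s(u) = 3*1 + 3/u = 3 + 3/u)
(-3 - 1)*(-4) + (s(6) + 72)*h(-3, 5) = (-3 - 1)*(-4) + ((3 + 3/6) + 72)*3 = -4*(-4) + ((3 + 3*(⅙)) + 72)*3 = 16 + ((3 + ½) + 72)*3 = 16 + (7/2 + 72)*3 = 16 + (151/2)*3 = 16 + 453/2 = 485/2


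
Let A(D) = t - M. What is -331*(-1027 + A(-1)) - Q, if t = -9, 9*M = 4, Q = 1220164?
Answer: -7893908/9 ≈ -8.7710e+5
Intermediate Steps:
M = 4/9 (M = (⅑)*4 = 4/9 ≈ 0.44444)
A(D) = -85/9 (A(D) = -9 - 1*4/9 = -9 - 4/9 = -85/9)
-331*(-1027 + A(-1)) - Q = -331*(-1027 - 85/9) - 1*1220164 = -331*(-9328/9) - 1220164 = 3087568/9 - 1220164 = -7893908/9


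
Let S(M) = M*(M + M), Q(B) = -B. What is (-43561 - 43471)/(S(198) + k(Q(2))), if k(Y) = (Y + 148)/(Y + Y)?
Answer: -174064/156743 ≈ -1.1105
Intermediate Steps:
k(Y) = (148 + Y)/(2*Y) (k(Y) = (148 + Y)/((2*Y)) = (148 + Y)*(1/(2*Y)) = (148 + Y)/(2*Y))
S(M) = 2*M² (S(M) = M*(2*M) = 2*M²)
(-43561 - 43471)/(S(198) + k(Q(2))) = (-43561 - 43471)/(2*198² + (148 - 1*2)/(2*((-1*2)))) = -87032/(2*39204 + (½)*(148 - 2)/(-2)) = -87032/(78408 + (½)*(-½)*146) = -87032/(78408 - 73/2) = -87032/156743/2 = -87032*2/156743 = -174064/156743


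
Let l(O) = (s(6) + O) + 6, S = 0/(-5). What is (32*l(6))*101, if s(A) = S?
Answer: 38784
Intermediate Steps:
S = 0 (S = 0*(-⅕) = 0)
s(A) = 0
l(O) = 6 + O (l(O) = (0 + O) + 6 = O + 6 = 6 + O)
(32*l(6))*101 = (32*(6 + 6))*101 = (32*12)*101 = 384*101 = 38784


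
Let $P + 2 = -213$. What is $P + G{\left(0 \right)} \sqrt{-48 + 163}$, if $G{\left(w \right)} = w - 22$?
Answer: $-215 - 22 \sqrt{115} \approx -450.92$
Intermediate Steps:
$P = -215$ ($P = -2 - 213 = -215$)
$G{\left(w \right)} = -22 + w$
$P + G{\left(0 \right)} \sqrt{-48 + 163} = -215 + \left(-22 + 0\right) \sqrt{-48 + 163} = -215 - 22 \sqrt{115}$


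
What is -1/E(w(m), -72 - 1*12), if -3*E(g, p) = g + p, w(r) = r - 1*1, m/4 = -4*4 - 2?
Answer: -3/157 ≈ -0.019108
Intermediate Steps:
m = -72 (m = 4*(-4*4 - 2) = 4*(-16 - 2) = 4*(-18) = -72)
w(r) = -1 + r (w(r) = r - 1 = -1 + r)
E(g, p) = -g/3 - p/3 (E(g, p) = -(g + p)/3 = -g/3 - p/3)
-1/E(w(m), -72 - 1*12) = -1/(-(-1 - 72)/3 - (-72 - 1*12)/3) = -1/(-⅓*(-73) - (-72 - 12)/3) = -1/(73/3 - ⅓*(-84)) = -1/(73/3 + 28) = -1/157/3 = -1*3/157 = -3/157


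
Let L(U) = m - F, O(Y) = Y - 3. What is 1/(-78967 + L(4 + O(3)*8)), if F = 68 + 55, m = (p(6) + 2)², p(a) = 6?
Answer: -1/79026 ≈ -1.2654e-5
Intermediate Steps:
m = 64 (m = (6 + 2)² = 8² = 64)
O(Y) = -3 + Y
F = 123
L(U) = -59 (L(U) = 64 - 1*123 = 64 - 123 = -59)
1/(-78967 + L(4 + O(3)*8)) = 1/(-78967 - 59) = 1/(-79026) = -1/79026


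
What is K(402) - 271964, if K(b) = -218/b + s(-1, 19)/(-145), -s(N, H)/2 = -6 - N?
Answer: -1585281719/5829 ≈ -2.7196e+5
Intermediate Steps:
s(N, H) = 12 + 2*N (s(N, H) = -2*(-6 - N) = 12 + 2*N)
K(b) = -2/29 - 218/b (K(b) = -218/b + (12 + 2*(-1))/(-145) = -218/b + (12 - 2)*(-1/145) = -218/b + 10*(-1/145) = -218/b - 2/29 = -2/29 - 218/b)
K(402) - 271964 = (-2/29 - 218/402) - 271964 = (-2/29 - 218*1/402) - 271964 = (-2/29 - 109/201) - 271964 = -3563/5829 - 271964 = -1585281719/5829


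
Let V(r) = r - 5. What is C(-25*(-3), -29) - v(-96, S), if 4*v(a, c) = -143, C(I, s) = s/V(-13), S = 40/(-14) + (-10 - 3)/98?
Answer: 1345/36 ≈ 37.361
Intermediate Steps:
S = -293/98 (S = 40*(-1/14) - 13*1/98 = -20/7 - 13/98 = -293/98 ≈ -2.9898)
V(r) = -5 + r
C(I, s) = -s/18 (C(I, s) = s/(-5 - 13) = s/(-18) = s*(-1/18) = -s/18)
v(a, c) = -143/4 (v(a, c) = (¼)*(-143) = -143/4)
C(-25*(-3), -29) - v(-96, S) = -1/18*(-29) - 1*(-143/4) = 29/18 + 143/4 = 1345/36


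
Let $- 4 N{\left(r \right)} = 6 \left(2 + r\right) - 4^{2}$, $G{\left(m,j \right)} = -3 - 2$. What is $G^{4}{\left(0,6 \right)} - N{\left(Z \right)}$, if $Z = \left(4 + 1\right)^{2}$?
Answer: $\frac{1323}{2} \approx 661.5$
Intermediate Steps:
$G{\left(m,j \right)} = -5$ ($G{\left(m,j \right)} = -3 - 2 = -5$)
$Z = 25$ ($Z = 5^{2} = 25$)
$N{\left(r \right)} = 1 - \frac{3 r}{2}$ ($N{\left(r \right)} = - \frac{6 \left(2 + r\right) - 4^{2}}{4} = - \frac{\left(12 + 6 r\right) - 16}{4} = - \frac{-4 + 6 r}{4} = 1 - \frac{3 r}{2}$)
$G^{4}{\left(0,6 \right)} - N{\left(Z \right)} = \left(-5\right)^{4} - \left(1 - \frac{75}{2}\right) = 625 - \left(1 - \frac{75}{2}\right) = 625 - - \frac{73}{2} = 625 + \frac{73}{2} = \frac{1323}{2}$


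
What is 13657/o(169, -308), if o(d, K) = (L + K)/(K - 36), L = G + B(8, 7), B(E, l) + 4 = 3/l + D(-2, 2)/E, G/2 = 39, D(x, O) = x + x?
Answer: 65772112/3277 ≈ 20071.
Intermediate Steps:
D(x, O) = 2*x
G = 78 (G = 2*39 = 78)
B(E, l) = -4 - 4/E + 3/l (B(E, l) = -4 + (3/l + (2*(-2))/E) = -4 + (3/l - 4/E) = -4 + (-4/E + 3/l) = -4 - 4/E + 3/l)
L = 1035/14 (L = 78 + (-4 - 4/8 + 3/7) = 78 + (-4 - 4*⅛ + 3*(⅐)) = 78 + (-4 - ½ + 3/7) = 78 - 57/14 = 1035/14 ≈ 73.929)
o(d, K) = (1035/14 + K)/(-36 + K) (o(d, K) = (1035/14 + K)/(K - 36) = (1035/14 + K)/(-36 + K))
13657/o(169, -308) = 13657/(((1035/14 - 308)/(-36 - 308))) = 13657/((-3277/14/(-344))) = 13657/((-1/344*(-3277/14))) = 13657/(3277/4816) = 13657*(4816/3277) = 65772112/3277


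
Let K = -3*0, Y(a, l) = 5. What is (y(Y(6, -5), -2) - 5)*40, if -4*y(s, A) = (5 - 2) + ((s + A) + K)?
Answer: -260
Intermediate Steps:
K = 0
y(s, A) = -3/4 - A/4 - s/4 (y(s, A) = -((5 - 2) + ((s + A) + 0))/4 = -(3 + ((A + s) + 0))/4 = -(3 + (A + s))/4 = -(3 + A + s)/4 = -3/4 - A/4 - s/4)
(y(Y(6, -5), -2) - 5)*40 = ((-3/4 - 1/4*(-2) - 1/4*5) - 5)*40 = ((-3/4 + 1/2 - 5/4) - 5)*40 = (-3/2 - 5)*40 = -13/2*40 = -260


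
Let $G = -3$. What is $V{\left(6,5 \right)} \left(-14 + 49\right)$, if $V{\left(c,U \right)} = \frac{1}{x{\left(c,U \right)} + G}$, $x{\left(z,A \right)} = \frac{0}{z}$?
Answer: $- \frac{35}{3} \approx -11.667$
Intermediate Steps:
$x{\left(z,A \right)} = 0$
$V{\left(c,U \right)} = - \frac{1}{3}$ ($V{\left(c,U \right)} = \frac{1}{0 - 3} = \frac{1}{-3} = - \frac{1}{3}$)
$V{\left(6,5 \right)} \left(-14 + 49\right) = - \frac{-14 + 49}{3} = \left(- \frac{1}{3}\right) 35 = - \frac{35}{3}$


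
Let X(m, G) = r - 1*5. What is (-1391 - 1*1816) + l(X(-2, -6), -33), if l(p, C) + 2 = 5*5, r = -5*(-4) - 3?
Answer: -3184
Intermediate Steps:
r = 17 (r = 20 - 3 = 17)
X(m, G) = 12 (X(m, G) = 17 - 1*5 = 17 - 5 = 12)
l(p, C) = 23 (l(p, C) = -2 + 5*5 = -2 + 25 = 23)
(-1391 - 1*1816) + l(X(-2, -6), -33) = (-1391 - 1*1816) + 23 = (-1391 - 1816) + 23 = -3207 + 23 = -3184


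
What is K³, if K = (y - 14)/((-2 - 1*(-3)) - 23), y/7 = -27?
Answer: 8365427/10648 ≈ 785.63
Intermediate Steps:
y = -189 (y = 7*(-27) = -189)
K = 203/22 (K = (-189 - 14)/((-2 - 1*(-3)) - 23) = -203/((-2 + 3) - 23) = -203/(1 - 23) = -203/(-22) = -203*(-1/22) = 203/22 ≈ 9.2273)
K³ = (203/22)³ = 8365427/10648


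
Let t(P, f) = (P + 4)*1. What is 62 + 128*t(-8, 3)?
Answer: -450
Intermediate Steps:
t(P, f) = 4 + P (t(P, f) = (4 + P)*1 = 4 + P)
62 + 128*t(-8, 3) = 62 + 128*(4 - 8) = 62 + 128*(-4) = 62 - 512 = -450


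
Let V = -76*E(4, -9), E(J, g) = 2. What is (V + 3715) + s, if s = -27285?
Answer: -23722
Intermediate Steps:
V = -152 (V = -76*2 = -152)
(V + 3715) + s = (-152 + 3715) - 27285 = 3563 - 27285 = -23722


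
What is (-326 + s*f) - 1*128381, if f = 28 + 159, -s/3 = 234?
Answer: -259981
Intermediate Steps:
s = -702 (s = -3*234 = -702)
f = 187
(-326 + s*f) - 1*128381 = (-326 - 702*187) - 1*128381 = (-326 - 131274) - 128381 = -131600 - 128381 = -259981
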